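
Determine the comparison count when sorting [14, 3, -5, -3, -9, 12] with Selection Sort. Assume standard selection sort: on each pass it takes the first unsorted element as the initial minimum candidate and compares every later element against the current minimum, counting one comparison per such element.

Pass 1: scan indices 1..5 for the minimum = 5 comparison(s); min is -9, place at index 0 -> [-9, 3, -5, -3, 14, 12]
Pass 2: scan indices 2..5 for the minimum = 4 comparison(s); min is -5, place at index 1 -> [-9, -5, 3, -3, 14, 12]
Pass 3: scan indices 3..5 for the minimum = 3 comparison(s); min is -3, place at index 2 -> [-9, -5, -3, 3, 14, 12]
Pass 4: scan indices 4..5 for the minimum = 2 comparison(s); min is 3, place at index 3 -> [-9, -5, -3, 3, 14, 12]
Pass 5: scan indices 5..5 for the minimum = 1 comparison(s); min is 12, place at index 4 -> [-9, -5, -3, 3, 12, 14]
Selection sort always scans the whole unsorted suffix, so the count is (n-1) + (n-2) + ... + 1 = n(n-1)/2 = 6*5/2 = 15 regardless of the input order.
Total comparisons: 5 + 4 + 3 + 2 + 1 = 15


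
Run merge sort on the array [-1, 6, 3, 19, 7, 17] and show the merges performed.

Divide and conquer:
  Merge [6] + [3] -> [3, 6]
  Merge [-1] + [3, 6] -> [-1, 3, 6]
  Merge [7] + [17] -> [7, 17]
  Merge [19] + [7, 17] -> [7, 17, 19]
  Merge [-1, 3, 6] + [7, 17, 19] -> [-1, 3, 6, 7, 17, 19]


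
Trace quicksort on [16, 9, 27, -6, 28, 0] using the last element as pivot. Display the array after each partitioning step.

Partition 1: pivot=0 at index 1 -> [-6, 0, 27, 16, 28, 9]
Partition 2: pivot=9 at index 2 -> [-6, 0, 9, 16, 28, 27]
Partition 3: pivot=27 at index 4 -> [-6, 0, 9, 16, 27, 28]


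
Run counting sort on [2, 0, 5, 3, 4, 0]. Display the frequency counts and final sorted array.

Count array: [2, 0, 1, 1, 1, 1]
(count[i] = number of elements equal to i)
Cumulative count: [2, 2, 3, 4, 5, 6]
Sorted: [0, 0, 2, 3, 4, 5]


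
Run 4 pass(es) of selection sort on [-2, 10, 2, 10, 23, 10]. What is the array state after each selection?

Pass 1: Select minimum -2 at index 0, swap -> [-2, 10, 2, 10, 23, 10]
Pass 2: Select minimum 2 at index 2, swap -> [-2, 2, 10, 10, 23, 10]
Pass 3: Select minimum 10 at index 2, swap -> [-2, 2, 10, 10, 23, 10]
Pass 4: Select minimum 10 at index 3, swap -> [-2, 2, 10, 10, 23, 10]


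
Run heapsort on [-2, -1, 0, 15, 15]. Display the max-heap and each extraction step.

Build heap: [15, 15, 0, -1, -2]
Extract 15: [15, -1, 0, -2, 15]
Extract 15: [0, -1, -2, 15, 15]
Extract 0: [-1, -2, 0, 15, 15]
Extract -1: [-2, -1, 0, 15, 15]


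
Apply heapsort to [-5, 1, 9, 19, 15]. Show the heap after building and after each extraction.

Build heap: [19, 15, 9, 1, -5]
Extract 19: [15, 1, 9, -5, 19]
Extract 15: [9, 1, -5, 15, 19]
Extract 9: [1, -5, 9, 15, 19]
Extract 1: [-5, 1, 9, 15, 19]


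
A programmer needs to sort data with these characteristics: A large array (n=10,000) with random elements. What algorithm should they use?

Best choice: Quicksort or Mergesort
Reason: Both have O(n log n) average case; quicksort has lower constant factors


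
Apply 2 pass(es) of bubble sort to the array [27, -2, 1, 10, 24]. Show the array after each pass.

After pass 1: [-2, 1, 10, 24, 27] (4 swaps)
After pass 2: [-2, 1, 10, 24, 27] (0 swaps)
Total swaps: 4


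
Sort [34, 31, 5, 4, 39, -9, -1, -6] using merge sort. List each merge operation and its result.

Divide and conquer:
  Merge [34] + [31] -> [31, 34]
  Merge [5] + [4] -> [4, 5]
  Merge [31, 34] + [4, 5] -> [4, 5, 31, 34]
  Merge [39] + [-9] -> [-9, 39]
  Merge [-1] + [-6] -> [-6, -1]
  Merge [-9, 39] + [-6, -1] -> [-9, -6, -1, 39]
  Merge [4, 5, 31, 34] + [-9, -6, -1, 39] -> [-9, -6, -1, 4, 5, 31, 34, 39]


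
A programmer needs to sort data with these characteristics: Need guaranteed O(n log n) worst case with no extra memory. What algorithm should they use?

Best choice: Heapsort
Reason: Heapsort is O(n log n) worst case and sorts in-place; quicksort can degrade to O(n^2)


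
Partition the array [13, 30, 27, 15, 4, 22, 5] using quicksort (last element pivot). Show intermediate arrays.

Partition 1: pivot=5 at index 1 -> [4, 5, 27, 15, 13, 22, 30]
Partition 2: pivot=30 at index 6 -> [4, 5, 27, 15, 13, 22, 30]
Partition 3: pivot=22 at index 4 -> [4, 5, 15, 13, 22, 27, 30]
Partition 4: pivot=13 at index 2 -> [4, 5, 13, 15, 22, 27, 30]


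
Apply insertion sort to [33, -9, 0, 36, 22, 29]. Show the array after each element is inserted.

First element 33 is already 'sorted'
Insert -9: shifted 1 elements -> [-9, 33, 0, 36, 22, 29]
Insert 0: shifted 1 elements -> [-9, 0, 33, 36, 22, 29]
Insert 36: shifted 0 elements -> [-9, 0, 33, 36, 22, 29]
Insert 22: shifted 2 elements -> [-9, 0, 22, 33, 36, 29]
Insert 29: shifted 2 elements -> [-9, 0, 22, 29, 33, 36]


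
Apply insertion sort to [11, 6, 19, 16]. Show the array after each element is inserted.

First element 11 is already 'sorted'
Insert 6: shifted 1 elements -> [6, 11, 19, 16]
Insert 19: shifted 0 elements -> [6, 11, 19, 16]
Insert 16: shifted 1 elements -> [6, 11, 16, 19]


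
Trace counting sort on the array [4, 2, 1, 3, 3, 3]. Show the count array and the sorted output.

Count array: [0, 1, 1, 3, 1]
(count[i] = number of elements equal to i)
Cumulative count: [0, 1, 2, 5, 6]
Sorted: [1, 2, 3, 3, 3, 4]


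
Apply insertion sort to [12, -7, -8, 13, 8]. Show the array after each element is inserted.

First element 12 is already 'sorted'
Insert -7: shifted 1 elements -> [-7, 12, -8, 13, 8]
Insert -8: shifted 2 elements -> [-8, -7, 12, 13, 8]
Insert 13: shifted 0 elements -> [-8, -7, 12, 13, 8]
Insert 8: shifted 2 elements -> [-8, -7, 8, 12, 13]


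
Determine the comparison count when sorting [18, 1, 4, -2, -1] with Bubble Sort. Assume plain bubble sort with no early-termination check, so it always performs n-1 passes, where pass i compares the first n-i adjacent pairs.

Pass 1: compare adjacent pairs (0,1)..(3,4) = 4 comparison(s), 4 swap(s) -> [1, 4, -2, -1, 18]
Pass 2: compare adjacent pairs (0,1)..(2,3) = 3 comparison(s), 2 swap(s) -> [1, -2, -1, 4, 18]
Pass 3: compare adjacent pairs (0,1)..(1,2) = 2 comparison(s), 2 swap(s) -> [-2, -1, 1, 4, 18]
Pass 4: compare adjacent pairs (0,1)..(0,1) = 1 comparison(s), 0 swap(s) -> [-2, -1, 1, 4, 18]
Total comparisons: 4 + 3 + 2 + 1 = 10


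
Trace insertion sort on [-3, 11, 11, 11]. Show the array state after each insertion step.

First element -3 is already 'sorted'
Insert 11: shifted 0 elements -> [-3, 11, 11, 11]
Insert 11: shifted 0 elements -> [-3, 11, 11, 11]
Insert 11: shifted 0 elements -> [-3, 11, 11, 11]


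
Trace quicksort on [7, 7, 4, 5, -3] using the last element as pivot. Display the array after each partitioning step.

Partition 1: pivot=-3 at index 0 -> [-3, 7, 4, 5, 7]
Partition 2: pivot=7 at index 4 -> [-3, 7, 4, 5, 7]
Partition 3: pivot=5 at index 2 -> [-3, 4, 5, 7, 7]


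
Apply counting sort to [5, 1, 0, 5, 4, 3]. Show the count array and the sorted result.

Count array: [1, 1, 0, 1, 1, 2]
(count[i] = number of elements equal to i)
Cumulative count: [1, 2, 2, 3, 4, 6]
Sorted: [0, 1, 3, 4, 5, 5]


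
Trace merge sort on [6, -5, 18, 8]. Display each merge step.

Divide and conquer:
  Merge [6] + [-5] -> [-5, 6]
  Merge [18] + [8] -> [8, 18]
  Merge [-5, 6] + [8, 18] -> [-5, 6, 8, 18]


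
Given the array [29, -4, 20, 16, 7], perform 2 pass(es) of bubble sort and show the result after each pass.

After pass 1: [-4, 20, 16, 7, 29] (4 swaps)
After pass 2: [-4, 16, 7, 20, 29] (2 swaps)
Total swaps: 6


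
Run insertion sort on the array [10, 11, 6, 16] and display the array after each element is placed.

First element 10 is already 'sorted'
Insert 11: shifted 0 elements -> [10, 11, 6, 16]
Insert 6: shifted 2 elements -> [6, 10, 11, 16]
Insert 16: shifted 0 elements -> [6, 10, 11, 16]


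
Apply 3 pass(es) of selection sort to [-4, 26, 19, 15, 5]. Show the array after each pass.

Pass 1: Select minimum -4 at index 0, swap -> [-4, 26, 19, 15, 5]
Pass 2: Select minimum 5 at index 4, swap -> [-4, 5, 19, 15, 26]
Pass 3: Select minimum 15 at index 3, swap -> [-4, 5, 15, 19, 26]


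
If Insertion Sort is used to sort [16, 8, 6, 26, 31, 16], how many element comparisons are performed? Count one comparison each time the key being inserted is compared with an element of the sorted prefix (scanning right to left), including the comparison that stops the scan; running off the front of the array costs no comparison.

Insert 8: 16 > 8 (shift), reached front = 1 comparison(s) -> [8, 16, 6, 26, 31, 16]
Insert 6: 16 > 6 (shift), 8 > 6 (shift), reached front = 2 comparison(s) -> [6, 8, 16, 26, 31, 16]
Insert 26: 16 <= 26 (stop) = 1 comparison(s) -> [6, 8, 16, 26, 31, 16]
Insert 31: 26 <= 31 (stop) = 1 comparison(s) -> [6, 8, 16, 26, 31, 16]
Insert 16: 31 > 16 (shift), 26 > 16 (shift), 16 <= 16 (stop) = 3 comparison(s) -> [6, 8, 16, 16, 26, 31]
Total comparisons: 1 + 2 + 1 + 1 + 3 = 8


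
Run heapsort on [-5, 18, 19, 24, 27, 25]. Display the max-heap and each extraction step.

Build heap: [27, 24, 25, -5, 18, 19]
Extract 27: [25, 24, 19, -5, 18, 27]
Extract 25: [24, 18, 19, -5, 25, 27]
Extract 24: [19, 18, -5, 24, 25, 27]
Extract 19: [18, -5, 19, 24, 25, 27]
Extract 18: [-5, 18, 19, 24, 25, 27]


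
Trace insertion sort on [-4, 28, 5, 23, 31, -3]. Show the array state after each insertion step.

First element -4 is already 'sorted'
Insert 28: shifted 0 elements -> [-4, 28, 5, 23, 31, -3]
Insert 5: shifted 1 elements -> [-4, 5, 28, 23, 31, -3]
Insert 23: shifted 1 elements -> [-4, 5, 23, 28, 31, -3]
Insert 31: shifted 0 elements -> [-4, 5, 23, 28, 31, -3]
Insert -3: shifted 4 elements -> [-4, -3, 5, 23, 28, 31]


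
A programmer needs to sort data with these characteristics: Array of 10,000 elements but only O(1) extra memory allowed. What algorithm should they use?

Best choice: Heapsort
Reason: Heapsort rearranges the array in place using O(1) auxiliary space and still guarantees O(n log n) time; quicksort partitions in place but needs Theta(log n) stack space for recursion (O(n) in the worst case), and mergesort requires O(n) auxiliary space


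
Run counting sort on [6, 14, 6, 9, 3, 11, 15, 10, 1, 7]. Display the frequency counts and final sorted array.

Count array: [0, 1, 0, 1, 0, 0, 2, 1, 0, 1, 1, 1, 0, 0, 1, 1]
(count[i] = number of elements equal to i)
Cumulative count: [0, 1, 1, 2, 2, 2, 4, 5, 5, 6, 7, 8, 8, 8, 9, 10]
Sorted: [1, 3, 6, 6, 7, 9, 10, 11, 14, 15]


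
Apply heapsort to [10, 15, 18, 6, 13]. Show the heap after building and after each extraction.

Build heap: [18, 15, 10, 6, 13]
Extract 18: [15, 13, 10, 6, 18]
Extract 15: [13, 6, 10, 15, 18]
Extract 13: [10, 6, 13, 15, 18]
Extract 10: [6, 10, 13, 15, 18]


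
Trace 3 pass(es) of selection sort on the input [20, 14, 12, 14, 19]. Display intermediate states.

Pass 1: Select minimum 12 at index 2, swap -> [12, 14, 20, 14, 19]
Pass 2: Select minimum 14 at index 1, swap -> [12, 14, 20, 14, 19]
Pass 3: Select minimum 14 at index 3, swap -> [12, 14, 14, 20, 19]


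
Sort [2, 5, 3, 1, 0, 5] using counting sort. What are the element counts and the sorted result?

Count array: [1, 1, 1, 1, 0, 2]
(count[i] = number of elements equal to i)
Cumulative count: [1, 2, 3, 4, 4, 6]
Sorted: [0, 1, 2, 3, 5, 5]


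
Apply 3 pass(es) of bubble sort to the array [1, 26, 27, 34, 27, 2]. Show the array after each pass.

After pass 1: [1, 26, 27, 27, 2, 34] (2 swaps)
After pass 2: [1, 26, 27, 2, 27, 34] (1 swaps)
After pass 3: [1, 26, 2, 27, 27, 34] (1 swaps)
Total swaps: 4


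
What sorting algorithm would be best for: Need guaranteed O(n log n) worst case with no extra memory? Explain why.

Best choice: Heapsort
Reason: Heapsort is O(n log n) worst case and sorts in-place; quicksort can degrade to O(n^2)


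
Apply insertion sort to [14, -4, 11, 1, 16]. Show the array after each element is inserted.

First element 14 is already 'sorted'
Insert -4: shifted 1 elements -> [-4, 14, 11, 1, 16]
Insert 11: shifted 1 elements -> [-4, 11, 14, 1, 16]
Insert 1: shifted 2 elements -> [-4, 1, 11, 14, 16]
Insert 16: shifted 0 elements -> [-4, 1, 11, 14, 16]


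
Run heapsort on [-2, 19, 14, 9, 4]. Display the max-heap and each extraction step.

Build heap: [19, 9, 14, -2, 4]
Extract 19: [14, 9, 4, -2, 19]
Extract 14: [9, -2, 4, 14, 19]
Extract 9: [4, -2, 9, 14, 19]
Extract 4: [-2, 4, 9, 14, 19]


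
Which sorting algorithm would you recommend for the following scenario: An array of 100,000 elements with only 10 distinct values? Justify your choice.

Best choice: 3-way quicksort or Counting sort
Reason: 3-way (Dutch national flag) partitioning groups every copy of the pivot together, so with only d=10 distinct keys quicksort finishes in O(n log d) expected time, which is effectively linear; counting sort runs in O(n + k) where k is the size of the key range (not the number of distinct values), so it is linear when the 10 values are integers drawn from a small known range


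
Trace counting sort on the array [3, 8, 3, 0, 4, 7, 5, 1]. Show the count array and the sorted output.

Count array: [1, 1, 0, 2, 1, 1, 0, 1, 1]
(count[i] = number of elements equal to i)
Cumulative count: [1, 2, 2, 4, 5, 6, 6, 7, 8]
Sorted: [0, 1, 3, 3, 4, 5, 7, 8]


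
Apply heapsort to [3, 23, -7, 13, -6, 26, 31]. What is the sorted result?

Build heap: [31, 23, 26, 13, -6, 3, -7]
Extract 31: [26, 23, 3, 13, -6, -7, 31]
Extract 26: [23, 13, 3, -7, -6, 26, 31]
Extract 23: [13, -6, 3, -7, 23, 26, 31]
Extract 13: [3, -6, -7, 13, 23, 26, 31]
Extract 3: [-6, -7, 3, 13, 23, 26, 31]
Extract -6: [-7, -6, 3, 13, 23, 26, 31]


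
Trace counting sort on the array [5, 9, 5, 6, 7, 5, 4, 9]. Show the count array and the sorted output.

Count array: [0, 0, 0, 0, 1, 3, 1, 1, 0, 2]
(count[i] = number of elements equal to i)
Cumulative count: [0, 0, 0, 0, 1, 4, 5, 6, 6, 8]
Sorted: [4, 5, 5, 5, 6, 7, 9, 9]


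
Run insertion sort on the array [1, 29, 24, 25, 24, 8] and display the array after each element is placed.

First element 1 is already 'sorted'
Insert 29: shifted 0 elements -> [1, 29, 24, 25, 24, 8]
Insert 24: shifted 1 elements -> [1, 24, 29, 25, 24, 8]
Insert 25: shifted 1 elements -> [1, 24, 25, 29, 24, 8]
Insert 24: shifted 2 elements -> [1, 24, 24, 25, 29, 8]
Insert 8: shifted 4 elements -> [1, 8, 24, 24, 25, 29]


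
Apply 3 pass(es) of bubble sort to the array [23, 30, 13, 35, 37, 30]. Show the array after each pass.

After pass 1: [23, 13, 30, 35, 30, 37] (2 swaps)
After pass 2: [13, 23, 30, 30, 35, 37] (2 swaps)
After pass 3: [13, 23, 30, 30, 35, 37] (0 swaps)
Total swaps: 4


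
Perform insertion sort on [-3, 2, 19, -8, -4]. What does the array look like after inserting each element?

First element -3 is already 'sorted'
Insert 2: shifted 0 elements -> [-3, 2, 19, -8, -4]
Insert 19: shifted 0 elements -> [-3, 2, 19, -8, -4]
Insert -8: shifted 3 elements -> [-8, -3, 2, 19, -4]
Insert -4: shifted 3 elements -> [-8, -4, -3, 2, 19]


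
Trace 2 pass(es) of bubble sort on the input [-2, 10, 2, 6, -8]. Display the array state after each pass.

After pass 1: [-2, 2, 6, -8, 10] (3 swaps)
After pass 2: [-2, 2, -8, 6, 10] (1 swaps)
Total swaps: 4


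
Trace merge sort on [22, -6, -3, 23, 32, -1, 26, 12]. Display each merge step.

Divide and conquer:
  Merge [22] + [-6] -> [-6, 22]
  Merge [-3] + [23] -> [-3, 23]
  Merge [-6, 22] + [-3, 23] -> [-6, -3, 22, 23]
  Merge [32] + [-1] -> [-1, 32]
  Merge [26] + [12] -> [12, 26]
  Merge [-1, 32] + [12, 26] -> [-1, 12, 26, 32]
  Merge [-6, -3, 22, 23] + [-1, 12, 26, 32] -> [-6, -3, -1, 12, 22, 23, 26, 32]


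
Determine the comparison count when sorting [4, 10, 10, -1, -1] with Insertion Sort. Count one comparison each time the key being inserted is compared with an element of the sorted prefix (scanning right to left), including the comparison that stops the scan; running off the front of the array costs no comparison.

Insert 10: 4 <= 10 (stop) = 1 comparison(s) -> [4, 10, 10, -1, -1]
Insert 10: 10 <= 10 (stop) = 1 comparison(s) -> [4, 10, 10, -1, -1]
Insert -1: 10 > -1 (shift), 10 > -1 (shift), 4 > -1 (shift), reached front = 3 comparison(s) -> [-1, 4, 10, 10, -1]
Insert -1: 10 > -1 (shift), 10 > -1 (shift), 4 > -1 (shift), -1 <= -1 (stop) = 4 comparison(s) -> [-1, -1, 4, 10, 10]
Total comparisons: 1 + 1 + 3 + 4 = 9


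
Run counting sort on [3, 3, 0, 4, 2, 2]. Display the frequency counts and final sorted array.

Count array: [1, 0, 2, 2, 1]
(count[i] = number of elements equal to i)
Cumulative count: [1, 1, 3, 5, 6]
Sorted: [0, 2, 2, 3, 3, 4]


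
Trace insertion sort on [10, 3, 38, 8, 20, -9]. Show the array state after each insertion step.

First element 10 is already 'sorted'
Insert 3: shifted 1 elements -> [3, 10, 38, 8, 20, -9]
Insert 38: shifted 0 elements -> [3, 10, 38, 8, 20, -9]
Insert 8: shifted 2 elements -> [3, 8, 10, 38, 20, -9]
Insert 20: shifted 1 elements -> [3, 8, 10, 20, 38, -9]
Insert -9: shifted 5 elements -> [-9, 3, 8, 10, 20, 38]


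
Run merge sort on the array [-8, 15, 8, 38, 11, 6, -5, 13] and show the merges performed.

Divide and conquer:
  Merge [-8] + [15] -> [-8, 15]
  Merge [8] + [38] -> [8, 38]
  Merge [-8, 15] + [8, 38] -> [-8, 8, 15, 38]
  Merge [11] + [6] -> [6, 11]
  Merge [-5] + [13] -> [-5, 13]
  Merge [6, 11] + [-5, 13] -> [-5, 6, 11, 13]
  Merge [-8, 8, 15, 38] + [-5, 6, 11, 13] -> [-8, -5, 6, 8, 11, 13, 15, 38]


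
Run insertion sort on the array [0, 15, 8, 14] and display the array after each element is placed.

First element 0 is already 'sorted'
Insert 15: shifted 0 elements -> [0, 15, 8, 14]
Insert 8: shifted 1 elements -> [0, 8, 15, 14]
Insert 14: shifted 1 elements -> [0, 8, 14, 15]


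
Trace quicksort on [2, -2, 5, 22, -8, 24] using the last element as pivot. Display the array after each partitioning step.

Partition 1: pivot=24 at index 5 -> [2, -2, 5, 22, -8, 24]
Partition 2: pivot=-8 at index 0 -> [-8, -2, 5, 22, 2, 24]
Partition 3: pivot=2 at index 2 -> [-8, -2, 2, 22, 5, 24]
Partition 4: pivot=5 at index 3 -> [-8, -2, 2, 5, 22, 24]


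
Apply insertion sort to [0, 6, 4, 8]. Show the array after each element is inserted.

First element 0 is already 'sorted'
Insert 6: shifted 0 elements -> [0, 6, 4, 8]
Insert 4: shifted 1 elements -> [0, 4, 6, 8]
Insert 8: shifted 0 elements -> [0, 4, 6, 8]


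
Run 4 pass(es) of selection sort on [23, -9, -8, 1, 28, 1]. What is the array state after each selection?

Pass 1: Select minimum -9 at index 1, swap -> [-9, 23, -8, 1, 28, 1]
Pass 2: Select minimum -8 at index 2, swap -> [-9, -8, 23, 1, 28, 1]
Pass 3: Select minimum 1 at index 3, swap -> [-9, -8, 1, 23, 28, 1]
Pass 4: Select minimum 1 at index 5, swap -> [-9, -8, 1, 1, 28, 23]


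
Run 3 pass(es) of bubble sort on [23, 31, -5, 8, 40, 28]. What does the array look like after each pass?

After pass 1: [23, -5, 8, 31, 28, 40] (3 swaps)
After pass 2: [-5, 8, 23, 28, 31, 40] (3 swaps)
After pass 3: [-5, 8, 23, 28, 31, 40] (0 swaps)
Total swaps: 6


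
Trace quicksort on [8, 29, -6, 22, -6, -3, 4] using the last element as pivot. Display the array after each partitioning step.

Partition 1: pivot=4 at index 3 -> [-6, -6, -3, 4, 29, 8, 22]
Partition 2: pivot=-3 at index 2 -> [-6, -6, -3, 4, 29, 8, 22]
Partition 3: pivot=-6 at index 1 -> [-6, -6, -3, 4, 29, 8, 22]
Partition 4: pivot=22 at index 5 -> [-6, -6, -3, 4, 8, 22, 29]


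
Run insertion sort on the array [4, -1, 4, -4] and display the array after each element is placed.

First element 4 is already 'sorted'
Insert -1: shifted 1 elements -> [-1, 4, 4, -4]
Insert 4: shifted 0 elements -> [-1, 4, 4, -4]
Insert -4: shifted 3 elements -> [-4, -1, 4, 4]


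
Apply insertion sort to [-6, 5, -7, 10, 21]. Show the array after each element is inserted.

First element -6 is already 'sorted'
Insert 5: shifted 0 elements -> [-6, 5, -7, 10, 21]
Insert -7: shifted 2 elements -> [-7, -6, 5, 10, 21]
Insert 10: shifted 0 elements -> [-7, -6, 5, 10, 21]
Insert 21: shifted 0 elements -> [-7, -6, 5, 10, 21]


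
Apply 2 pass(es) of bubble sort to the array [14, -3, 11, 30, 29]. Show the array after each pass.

After pass 1: [-3, 11, 14, 29, 30] (3 swaps)
After pass 2: [-3, 11, 14, 29, 30] (0 swaps)
Total swaps: 3


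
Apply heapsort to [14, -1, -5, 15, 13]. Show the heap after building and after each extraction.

Build heap: [15, 14, -5, -1, 13]
Extract 15: [14, 13, -5, -1, 15]
Extract 14: [13, -1, -5, 14, 15]
Extract 13: [-1, -5, 13, 14, 15]
Extract -1: [-5, -1, 13, 14, 15]


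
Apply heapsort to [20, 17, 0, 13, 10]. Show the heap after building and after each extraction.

Build heap: [20, 17, 0, 13, 10]
Extract 20: [17, 13, 0, 10, 20]
Extract 17: [13, 10, 0, 17, 20]
Extract 13: [10, 0, 13, 17, 20]
Extract 10: [0, 10, 13, 17, 20]


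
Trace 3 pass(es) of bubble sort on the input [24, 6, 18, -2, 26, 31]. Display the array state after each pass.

After pass 1: [6, 18, -2, 24, 26, 31] (3 swaps)
After pass 2: [6, -2, 18, 24, 26, 31] (1 swaps)
After pass 3: [-2, 6, 18, 24, 26, 31] (1 swaps)
Total swaps: 5


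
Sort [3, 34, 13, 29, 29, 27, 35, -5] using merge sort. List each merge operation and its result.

Divide and conquer:
  Merge [3] + [34] -> [3, 34]
  Merge [13] + [29] -> [13, 29]
  Merge [3, 34] + [13, 29] -> [3, 13, 29, 34]
  Merge [29] + [27] -> [27, 29]
  Merge [35] + [-5] -> [-5, 35]
  Merge [27, 29] + [-5, 35] -> [-5, 27, 29, 35]
  Merge [3, 13, 29, 34] + [-5, 27, 29, 35] -> [-5, 3, 13, 27, 29, 29, 34, 35]


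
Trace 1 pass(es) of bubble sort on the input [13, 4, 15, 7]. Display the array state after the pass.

After pass 1: [4, 13, 7, 15] (2 swaps)
Total swaps: 2


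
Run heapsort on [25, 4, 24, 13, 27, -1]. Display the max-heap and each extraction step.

Build heap: [27, 25, 24, 13, 4, -1]
Extract 27: [25, 13, 24, -1, 4, 27]
Extract 25: [24, 13, 4, -1, 25, 27]
Extract 24: [13, -1, 4, 24, 25, 27]
Extract 13: [4, -1, 13, 24, 25, 27]
Extract 4: [-1, 4, 13, 24, 25, 27]


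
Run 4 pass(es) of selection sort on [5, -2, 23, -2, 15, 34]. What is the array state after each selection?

Pass 1: Select minimum -2 at index 1, swap -> [-2, 5, 23, -2, 15, 34]
Pass 2: Select minimum -2 at index 3, swap -> [-2, -2, 23, 5, 15, 34]
Pass 3: Select minimum 5 at index 3, swap -> [-2, -2, 5, 23, 15, 34]
Pass 4: Select minimum 15 at index 4, swap -> [-2, -2, 5, 15, 23, 34]


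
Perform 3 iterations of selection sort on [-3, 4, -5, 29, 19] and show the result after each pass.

Pass 1: Select minimum -5 at index 2, swap -> [-5, 4, -3, 29, 19]
Pass 2: Select minimum -3 at index 2, swap -> [-5, -3, 4, 29, 19]
Pass 3: Select minimum 4 at index 2, swap -> [-5, -3, 4, 29, 19]


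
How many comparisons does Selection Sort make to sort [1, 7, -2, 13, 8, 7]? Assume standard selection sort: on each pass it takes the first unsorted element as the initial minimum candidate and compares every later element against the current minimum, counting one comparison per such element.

Pass 1: scan indices 1..5 for the minimum = 5 comparison(s); min is -2, place at index 0 -> [-2, 7, 1, 13, 8, 7]
Pass 2: scan indices 2..5 for the minimum = 4 comparison(s); min is 1, place at index 1 -> [-2, 1, 7, 13, 8, 7]
Pass 3: scan indices 3..5 for the minimum = 3 comparison(s); min is 7, place at index 2 -> [-2, 1, 7, 13, 8, 7]
Pass 4: scan indices 4..5 for the minimum = 2 comparison(s); min is 7, place at index 3 -> [-2, 1, 7, 7, 8, 13]
Pass 5: scan indices 5..5 for the minimum = 1 comparison(s); min is 8, place at index 4 -> [-2, 1, 7, 7, 8, 13]
Selection sort always scans the whole unsorted suffix, so the count is (n-1) + (n-2) + ... + 1 = n(n-1)/2 = 6*5/2 = 15 regardless of the input order.
Total comparisons: 5 + 4 + 3 + 2 + 1 = 15


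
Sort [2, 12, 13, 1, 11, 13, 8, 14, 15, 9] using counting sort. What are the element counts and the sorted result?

Count array: [0, 1, 1, 0, 0, 0, 0, 0, 1, 1, 0, 1, 1, 2, 1, 1]
(count[i] = number of elements equal to i)
Cumulative count: [0, 1, 2, 2, 2, 2, 2, 2, 3, 4, 4, 5, 6, 8, 9, 10]
Sorted: [1, 2, 8, 9, 11, 12, 13, 13, 14, 15]


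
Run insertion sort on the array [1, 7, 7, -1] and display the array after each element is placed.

First element 1 is already 'sorted'
Insert 7: shifted 0 elements -> [1, 7, 7, -1]
Insert 7: shifted 0 elements -> [1, 7, 7, -1]
Insert -1: shifted 3 elements -> [-1, 1, 7, 7]


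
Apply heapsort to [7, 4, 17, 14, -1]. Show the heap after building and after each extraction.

Build heap: [17, 14, 7, 4, -1]
Extract 17: [14, 4, 7, -1, 17]
Extract 14: [7, 4, -1, 14, 17]
Extract 7: [4, -1, 7, 14, 17]
Extract 4: [-1, 4, 7, 14, 17]


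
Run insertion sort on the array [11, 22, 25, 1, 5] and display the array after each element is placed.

First element 11 is already 'sorted'
Insert 22: shifted 0 elements -> [11, 22, 25, 1, 5]
Insert 25: shifted 0 elements -> [11, 22, 25, 1, 5]
Insert 1: shifted 3 elements -> [1, 11, 22, 25, 5]
Insert 5: shifted 3 elements -> [1, 5, 11, 22, 25]


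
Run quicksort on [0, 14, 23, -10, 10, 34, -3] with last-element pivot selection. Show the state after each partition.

Partition 1: pivot=-3 at index 1 -> [-10, -3, 23, 0, 10, 34, 14]
Partition 2: pivot=14 at index 4 -> [-10, -3, 0, 10, 14, 34, 23]
Partition 3: pivot=10 at index 3 -> [-10, -3, 0, 10, 14, 34, 23]
Partition 4: pivot=23 at index 5 -> [-10, -3, 0, 10, 14, 23, 34]


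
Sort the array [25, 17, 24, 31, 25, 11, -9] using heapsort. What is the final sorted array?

Build heap: [31, 25, 24, 17, 25, 11, -9]
Extract 31: [25, 25, 24, 17, -9, 11, 31]
Extract 25: [25, 17, 24, 11, -9, 25, 31]
Extract 25: [24, 17, -9, 11, 25, 25, 31]
Extract 24: [17, 11, -9, 24, 25, 25, 31]
Extract 17: [11, -9, 17, 24, 25, 25, 31]
Extract 11: [-9, 11, 17, 24, 25, 25, 31]


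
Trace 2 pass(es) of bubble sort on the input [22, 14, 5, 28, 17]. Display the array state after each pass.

After pass 1: [14, 5, 22, 17, 28] (3 swaps)
After pass 2: [5, 14, 17, 22, 28] (2 swaps)
Total swaps: 5


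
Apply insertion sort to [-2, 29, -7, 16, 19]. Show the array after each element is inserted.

First element -2 is already 'sorted'
Insert 29: shifted 0 elements -> [-2, 29, -7, 16, 19]
Insert -7: shifted 2 elements -> [-7, -2, 29, 16, 19]
Insert 16: shifted 1 elements -> [-7, -2, 16, 29, 19]
Insert 19: shifted 1 elements -> [-7, -2, 16, 19, 29]


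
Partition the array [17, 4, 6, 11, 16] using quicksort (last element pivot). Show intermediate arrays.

Partition 1: pivot=16 at index 3 -> [4, 6, 11, 16, 17]
Partition 2: pivot=11 at index 2 -> [4, 6, 11, 16, 17]
Partition 3: pivot=6 at index 1 -> [4, 6, 11, 16, 17]


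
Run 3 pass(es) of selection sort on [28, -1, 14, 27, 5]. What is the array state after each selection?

Pass 1: Select minimum -1 at index 1, swap -> [-1, 28, 14, 27, 5]
Pass 2: Select minimum 5 at index 4, swap -> [-1, 5, 14, 27, 28]
Pass 3: Select minimum 14 at index 2, swap -> [-1, 5, 14, 27, 28]


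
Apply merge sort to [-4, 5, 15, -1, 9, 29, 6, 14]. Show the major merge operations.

Divide and conquer:
  Merge [-4] + [5] -> [-4, 5]
  Merge [15] + [-1] -> [-1, 15]
  Merge [-4, 5] + [-1, 15] -> [-4, -1, 5, 15]
  Merge [9] + [29] -> [9, 29]
  Merge [6] + [14] -> [6, 14]
  Merge [9, 29] + [6, 14] -> [6, 9, 14, 29]
  Merge [-4, -1, 5, 15] + [6, 9, 14, 29] -> [-4, -1, 5, 6, 9, 14, 15, 29]


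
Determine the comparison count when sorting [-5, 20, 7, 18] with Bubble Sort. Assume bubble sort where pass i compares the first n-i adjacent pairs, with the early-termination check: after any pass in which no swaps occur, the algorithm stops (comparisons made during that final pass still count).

Pass 1: compare adjacent pairs (0,1)..(2,3) = 3 comparison(s), 2 swap(s) -> [-5, 7, 18, 20]
Pass 2: compare adjacent pairs (0,1)..(1,2) = 2 comparison(s), 0 swap(s) -> [-5, 7, 18, 20]
No swaps in this pass, so bubble sort stops here.
Total comparisons: 3 + 2 = 5


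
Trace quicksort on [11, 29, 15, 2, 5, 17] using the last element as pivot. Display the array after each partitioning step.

Partition 1: pivot=17 at index 4 -> [11, 15, 2, 5, 17, 29]
Partition 2: pivot=5 at index 1 -> [2, 5, 11, 15, 17, 29]
Partition 3: pivot=15 at index 3 -> [2, 5, 11, 15, 17, 29]


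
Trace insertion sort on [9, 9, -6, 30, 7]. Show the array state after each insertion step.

First element 9 is already 'sorted'
Insert 9: shifted 0 elements -> [9, 9, -6, 30, 7]
Insert -6: shifted 2 elements -> [-6, 9, 9, 30, 7]
Insert 30: shifted 0 elements -> [-6, 9, 9, 30, 7]
Insert 7: shifted 3 elements -> [-6, 7, 9, 9, 30]


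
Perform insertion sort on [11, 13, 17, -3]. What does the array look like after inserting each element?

First element 11 is already 'sorted'
Insert 13: shifted 0 elements -> [11, 13, 17, -3]
Insert 17: shifted 0 elements -> [11, 13, 17, -3]
Insert -3: shifted 3 elements -> [-3, 11, 13, 17]


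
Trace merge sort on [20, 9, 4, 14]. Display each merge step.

Divide and conquer:
  Merge [20] + [9] -> [9, 20]
  Merge [4] + [14] -> [4, 14]
  Merge [9, 20] + [4, 14] -> [4, 9, 14, 20]


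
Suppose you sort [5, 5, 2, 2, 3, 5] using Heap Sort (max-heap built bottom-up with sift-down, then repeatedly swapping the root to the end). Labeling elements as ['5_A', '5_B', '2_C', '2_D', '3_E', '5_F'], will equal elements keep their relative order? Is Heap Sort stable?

Trace Heap Sort on the labeled array (the key is the number; the letter only tracks identity):
  Build max-heap: [5_A, 5_B, 5_F, 2_D, 3_E, 2_C]
  Swap root 5_A to index 5, re-heapify first 5 -> [5_B, 3_E, 5_F, 2_D, 2_C, 5_A]
  Swap root 5_B to index 4, re-heapify first 4 -> [5_F, 3_E, 2_C, 2_D, 5_B, 5_A]
  Swap root 5_F to index 3, re-heapify first 3 -> [3_E, 2_D, 2_C, 5_F, 5_B, 5_A]
  Swap root 3_E to index 2, re-heapify first 2 -> [2_C, 2_D, 3_E, 5_F, 5_B, 5_A]
  Swap root 2_C to index 1, re-heapify first 1 -> [2_D, 2_C, 3_E, 5_F, 5_B, 5_A]
Final order: [2_D, 2_C, 3_E, 5_F, 5_B, 5_A]
Equal keys:
  value 2: originally 2_C, 2_D; after sorting 2_D, 2_C -> order changed
  value 5: originally 5_A, 5_B, 5_F; after sorting 5_F, 5_B, 5_A -> order changed
Equal keys were reordered, so Heap Sort is not stable: heap construction and root-to-end swaps move elements without regard to the original order of equal keys. (One such input is enough; an unstable sort may happen to preserve order on other inputs, but it gives no guarantee.)
Answer: Not stable


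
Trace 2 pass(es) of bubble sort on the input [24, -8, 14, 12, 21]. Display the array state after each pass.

After pass 1: [-8, 14, 12, 21, 24] (4 swaps)
After pass 2: [-8, 12, 14, 21, 24] (1 swaps)
Total swaps: 5


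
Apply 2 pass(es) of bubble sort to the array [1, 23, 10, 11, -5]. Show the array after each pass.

After pass 1: [1, 10, 11, -5, 23] (3 swaps)
After pass 2: [1, 10, -5, 11, 23] (1 swaps)
Total swaps: 4


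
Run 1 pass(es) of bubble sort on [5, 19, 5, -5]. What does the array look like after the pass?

After pass 1: [5, 5, -5, 19] (2 swaps)
Total swaps: 2


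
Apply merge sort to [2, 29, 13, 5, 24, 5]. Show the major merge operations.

Divide and conquer:
  Merge [29] + [13] -> [13, 29]
  Merge [2] + [13, 29] -> [2, 13, 29]
  Merge [24] + [5] -> [5, 24]
  Merge [5] + [5, 24] -> [5, 5, 24]
  Merge [2, 13, 29] + [5, 5, 24] -> [2, 5, 5, 13, 24, 29]


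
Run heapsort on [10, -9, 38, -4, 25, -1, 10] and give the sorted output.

Build heap: [38, 25, 10, -4, -9, -1, 10]
Extract 38: [25, 10, 10, -4, -9, -1, 38]
Extract 25: [10, -1, 10, -4, -9, 25, 38]
Extract 10: [10, -1, -9, -4, 10, 25, 38]
Extract 10: [-1, -4, -9, 10, 10, 25, 38]
Extract -1: [-4, -9, -1, 10, 10, 25, 38]
Extract -4: [-9, -4, -1, 10, 10, 25, 38]


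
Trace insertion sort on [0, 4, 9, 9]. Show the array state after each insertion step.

First element 0 is already 'sorted'
Insert 4: shifted 0 elements -> [0, 4, 9, 9]
Insert 9: shifted 0 elements -> [0, 4, 9, 9]
Insert 9: shifted 0 elements -> [0, 4, 9, 9]


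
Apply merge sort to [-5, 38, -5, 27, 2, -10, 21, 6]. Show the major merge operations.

Divide and conquer:
  Merge [-5] + [38] -> [-5, 38]
  Merge [-5] + [27] -> [-5, 27]
  Merge [-5, 38] + [-5, 27] -> [-5, -5, 27, 38]
  Merge [2] + [-10] -> [-10, 2]
  Merge [21] + [6] -> [6, 21]
  Merge [-10, 2] + [6, 21] -> [-10, 2, 6, 21]
  Merge [-5, -5, 27, 38] + [-10, 2, 6, 21] -> [-10, -5, -5, 2, 6, 21, 27, 38]


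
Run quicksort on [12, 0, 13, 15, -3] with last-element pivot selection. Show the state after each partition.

Partition 1: pivot=-3 at index 0 -> [-3, 0, 13, 15, 12]
Partition 2: pivot=12 at index 2 -> [-3, 0, 12, 15, 13]
Partition 3: pivot=13 at index 3 -> [-3, 0, 12, 13, 15]


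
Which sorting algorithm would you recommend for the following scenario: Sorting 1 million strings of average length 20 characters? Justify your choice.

Best choice: MSD radix sort or Mergesort
Reason: MSD radix sort is a non-comparison sort that buckets the strings by successive character positions, running in time proportional to the total number of characters examined rather than O(n log n) string comparisons; mergesort is a stable O(n log n)-comparison alternative that works for arbitrary variable-length keys


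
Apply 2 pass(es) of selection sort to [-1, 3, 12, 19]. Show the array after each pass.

Pass 1: Select minimum -1 at index 0, swap -> [-1, 3, 12, 19]
Pass 2: Select minimum 3 at index 1, swap -> [-1, 3, 12, 19]


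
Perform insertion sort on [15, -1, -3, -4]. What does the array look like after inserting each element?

First element 15 is already 'sorted'
Insert -1: shifted 1 elements -> [-1, 15, -3, -4]
Insert -3: shifted 2 elements -> [-3, -1, 15, -4]
Insert -4: shifted 3 elements -> [-4, -3, -1, 15]


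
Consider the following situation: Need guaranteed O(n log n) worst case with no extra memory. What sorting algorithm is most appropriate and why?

Best choice: Heapsort
Reason: Heapsort is O(n log n) worst case and sorts in-place; quicksort can degrade to O(n^2)


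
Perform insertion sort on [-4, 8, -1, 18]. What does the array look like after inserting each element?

First element -4 is already 'sorted'
Insert 8: shifted 0 elements -> [-4, 8, -1, 18]
Insert -1: shifted 1 elements -> [-4, -1, 8, 18]
Insert 18: shifted 0 elements -> [-4, -1, 8, 18]


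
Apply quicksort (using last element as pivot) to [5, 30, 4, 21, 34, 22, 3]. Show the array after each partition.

Partition 1: pivot=3 at index 0 -> [3, 30, 4, 21, 34, 22, 5]
Partition 2: pivot=5 at index 2 -> [3, 4, 5, 21, 34, 22, 30]
Partition 3: pivot=30 at index 5 -> [3, 4, 5, 21, 22, 30, 34]
Partition 4: pivot=22 at index 4 -> [3, 4, 5, 21, 22, 30, 34]


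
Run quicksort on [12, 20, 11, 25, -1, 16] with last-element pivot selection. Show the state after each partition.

Partition 1: pivot=16 at index 3 -> [12, 11, -1, 16, 20, 25]
Partition 2: pivot=-1 at index 0 -> [-1, 11, 12, 16, 20, 25]
Partition 3: pivot=12 at index 2 -> [-1, 11, 12, 16, 20, 25]
Partition 4: pivot=25 at index 5 -> [-1, 11, 12, 16, 20, 25]


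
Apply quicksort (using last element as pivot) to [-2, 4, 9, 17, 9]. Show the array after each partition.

Partition 1: pivot=9 at index 3 -> [-2, 4, 9, 9, 17]
Partition 2: pivot=9 at index 2 -> [-2, 4, 9, 9, 17]
Partition 3: pivot=4 at index 1 -> [-2, 4, 9, 9, 17]


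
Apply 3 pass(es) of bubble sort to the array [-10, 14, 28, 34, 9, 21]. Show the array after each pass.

After pass 1: [-10, 14, 28, 9, 21, 34] (2 swaps)
After pass 2: [-10, 14, 9, 21, 28, 34] (2 swaps)
After pass 3: [-10, 9, 14, 21, 28, 34] (1 swaps)
Total swaps: 5


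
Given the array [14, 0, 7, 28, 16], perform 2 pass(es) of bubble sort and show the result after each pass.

After pass 1: [0, 7, 14, 16, 28] (3 swaps)
After pass 2: [0, 7, 14, 16, 28] (0 swaps)
Total swaps: 3


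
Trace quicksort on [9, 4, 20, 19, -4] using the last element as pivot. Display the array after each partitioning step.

Partition 1: pivot=-4 at index 0 -> [-4, 4, 20, 19, 9]
Partition 2: pivot=9 at index 2 -> [-4, 4, 9, 19, 20]
Partition 3: pivot=20 at index 4 -> [-4, 4, 9, 19, 20]


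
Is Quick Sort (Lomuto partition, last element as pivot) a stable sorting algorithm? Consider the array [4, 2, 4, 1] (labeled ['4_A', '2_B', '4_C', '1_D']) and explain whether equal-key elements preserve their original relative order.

Trace Quick Sort on the labeled array (the key is the number; the letter only tracks identity):
  Partition indices 0..3 around pivot 1_D -> [1_D, 2_B, 4_C, 4_A]
  Partition indices 1..3 around pivot 4_A -> [1_D, 2_B, 4_C, 4_A]
  Partition indices 1..2 around pivot 4_C -> [1_D, 2_B, 4_C, 4_A]
Final order: [1_D, 2_B, 4_C, 4_A]
Equal keys:
  value 4: originally 4_A, 4_C; after sorting 4_C, 4_A -> order changed
Equal keys were reordered, so Quick Sort is not stable: partition swaps elements across long distances and can reorder equal keys. (One such input is enough; an unstable sort may happen to preserve order on other inputs, but it gives no guarantee.)
Answer: Not stable


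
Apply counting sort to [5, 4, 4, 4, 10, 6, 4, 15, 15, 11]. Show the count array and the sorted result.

Count array: [0, 0, 0, 0, 4, 1, 1, 0, 0, 0, 1, 1, 0, 0, 0, 2]
(count[i] = number of elements equal to i)
Cumulative count: [0, 0, 0, 0, 4, 5, 6, 6, 6, 6, 7, 8, 8, 8, 8, 10]
Sorted: [4, 4, 4, 4, 5, 6, 10, 11, 15, 15]


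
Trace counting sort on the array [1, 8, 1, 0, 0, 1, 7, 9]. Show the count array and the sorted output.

Count array: [2, 3, 0, 0, 0, 0, 0, 1, 1, 1]
(count[i] = number of elements equal to i)
Cumulative count: [2, 5, 5, 5, 5, 5, 5, 6, 7, 8]
Sorted: [0, 0, 1, 1, 1, 7, 8, 9]


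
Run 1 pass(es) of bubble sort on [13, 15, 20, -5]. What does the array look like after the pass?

After pass 1: [13, 15, -5, 20] (1 swaps)
Total swaps: 1


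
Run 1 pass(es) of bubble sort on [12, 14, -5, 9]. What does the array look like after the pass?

After pass 1: [12, -5, 9, 14] (2 swaps)
Total swaps: 2


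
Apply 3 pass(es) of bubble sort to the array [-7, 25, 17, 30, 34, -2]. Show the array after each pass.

After pass 1: [-7, 17, 25, 30, -2, 34] (2 swaps)
After pass 2: [-7, 17, 25, -2, 30, 34] (1 swaps)
After pass 3: [-7, 17, -2, 25, 30, 34] (1 swaps)
Total swaps: 4


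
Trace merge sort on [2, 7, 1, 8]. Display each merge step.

Divide and conquer:
  Merge [2] + [7] -> [2, 7]
  Merge [1] + [8] -> [1, 8]
  Merge [2, 7] + [1, 8] -> [1, 2, 7, 8]


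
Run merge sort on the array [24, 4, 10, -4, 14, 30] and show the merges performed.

Divide and conquer:
  Merge [4] + [10] -> [4, 10]
  Merge [24] + [4, 10] -> [4, 10, 24]
  Merge [14] + [30] -> [14, 30]
  Merge [-4] + [14, 30] -> [-4, 14, 30]
  Merge [4, 10, 24] + [-4, 14, 30] -> [-4, 4, 10, 14, 24, 30]


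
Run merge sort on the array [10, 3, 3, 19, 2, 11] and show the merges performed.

Divide and conquer:
  Merge [3] + [3] -> [3, 3]
  Merge [10] + [3, 3] -> [3, 3, 10]
  Merge [2] + [11] -> [2, 11]
  Merge [19] + [2, 11] -> [2, 11, 19]
  Merge [3, 3, 10] + [2, 11, 19] -> [2, 3, 3, 10, 11, 19]


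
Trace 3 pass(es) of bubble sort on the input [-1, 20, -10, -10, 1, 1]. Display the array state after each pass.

After pass 1: [-1, -10, -10, 1, 1, 20] (4 swaps)
After pass 2: [-10, -10, -1, 1, 1, 20] (2 swaps)
After pass 3: [-10, -10, -1, 1, 1, 20] (0 swaps)
Total swaps: 6


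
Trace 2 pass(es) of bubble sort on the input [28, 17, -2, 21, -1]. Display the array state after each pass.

After pass 1: [17, -2, 21, -1, 28] (4 swaps)
After pass 2: [-2, 17, -1, 21, 28] (2 swaps)
Total swaps: 6


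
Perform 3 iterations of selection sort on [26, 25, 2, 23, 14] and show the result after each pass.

Pass 1: Select minimum 2 at index 2, swap -> [2, 25, 26, 23, 14]
Pass 2: Select minimum 14 at index 4, swap -> [2, 14, 26, 23, 25]
Pass 3: Select minimum 23 at index 3, swap -> [2, 14, 23, 26, 25]


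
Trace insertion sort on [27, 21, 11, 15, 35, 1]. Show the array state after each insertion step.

First element 27 is already 'sorted'
Insert 21: shifted 1 elements -> [21, 27, 11, 15, 35, 1]
Insert 11: shifted 2 elements -> [11, 21, 27, 15, 35, 1]
Insert 15: shifted 2 elements -> [11, 15, 21, 27, 35, 1]
Insert 35: shifted 0 elements -> [11, 15, 21, 27, 35, 1]
Insert 1: shifted 5 elements -> [1, 11, 15, 21, 27, 35]
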